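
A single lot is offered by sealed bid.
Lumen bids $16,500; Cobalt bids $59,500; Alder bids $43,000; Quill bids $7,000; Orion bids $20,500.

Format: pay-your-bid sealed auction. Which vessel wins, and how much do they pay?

Bids ranked: 59,500 (Cobalt) > 43,000 (Alder) > 20,500 (Orion) > 16,500 (Lumen) > 7,000 (Quill)
First-price: Cobalt pays what they bid, $59,500.

Cobalt pays $59,500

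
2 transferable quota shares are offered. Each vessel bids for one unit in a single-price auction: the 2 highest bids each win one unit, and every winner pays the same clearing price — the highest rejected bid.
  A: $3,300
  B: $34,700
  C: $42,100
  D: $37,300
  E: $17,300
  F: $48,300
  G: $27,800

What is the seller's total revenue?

Total revenue: $74,600

Bids ranked high→low: 48,300 (F), 42,100 (C), 37,300 (D), 34,700 (B), …
Top 2: F, C.
First losing bid is D's $37,300, which sets the uniform price.
Total revenue = 2 × $37,300 = $74,600.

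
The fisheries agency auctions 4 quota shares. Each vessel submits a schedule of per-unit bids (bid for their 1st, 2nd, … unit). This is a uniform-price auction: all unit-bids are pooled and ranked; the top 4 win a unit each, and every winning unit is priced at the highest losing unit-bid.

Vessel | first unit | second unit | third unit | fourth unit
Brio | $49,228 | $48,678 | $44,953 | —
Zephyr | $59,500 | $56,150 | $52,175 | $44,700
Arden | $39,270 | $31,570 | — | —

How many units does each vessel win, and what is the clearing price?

Brio 1, Zephyr 3; clearing price $48,678

All unit-bids, highest first — top 4: 59,500 (Zephyr-1), 56,150 (Zephyr-2), 52,175 (Zephyr-3), 49,228 (Brio-1)
Highest rejected unit-bid = $48,678.
Allocation: Brio 1, Zephyr 3.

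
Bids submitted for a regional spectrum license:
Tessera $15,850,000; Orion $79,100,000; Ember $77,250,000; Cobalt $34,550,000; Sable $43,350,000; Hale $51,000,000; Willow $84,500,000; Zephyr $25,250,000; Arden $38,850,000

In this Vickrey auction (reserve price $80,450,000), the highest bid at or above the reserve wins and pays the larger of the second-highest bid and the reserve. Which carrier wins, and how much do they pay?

Willow pays $80,450,000

Bids in order: 84,500,000 (Willow) > 79,100,000 (Orion) > 77,250,000 (Ember) > 51,000,000 (Hale) > 43,350,000 (Sable) > 38,850,000 (Arden) > …
Willow has the top bid at or above the reserve ($84,500,000).
max(second-highest $79,100,000, reserve $80,450,000) = $80,450,000.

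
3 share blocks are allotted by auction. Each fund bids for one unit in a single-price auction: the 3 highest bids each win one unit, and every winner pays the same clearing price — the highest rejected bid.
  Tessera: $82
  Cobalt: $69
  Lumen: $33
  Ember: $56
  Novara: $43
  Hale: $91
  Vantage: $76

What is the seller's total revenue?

Total revenue: $207

Bids ranked high→low: 91 (Hale), 82 (Tessera), 76 (Vantage), 69 (Cobalt), 56 (Ember), …
The 3 highest are Hale, Tessera, Vantage.
Clearing price = highest rejected bid = $69.
Total revenue = 3 × $69 = $207.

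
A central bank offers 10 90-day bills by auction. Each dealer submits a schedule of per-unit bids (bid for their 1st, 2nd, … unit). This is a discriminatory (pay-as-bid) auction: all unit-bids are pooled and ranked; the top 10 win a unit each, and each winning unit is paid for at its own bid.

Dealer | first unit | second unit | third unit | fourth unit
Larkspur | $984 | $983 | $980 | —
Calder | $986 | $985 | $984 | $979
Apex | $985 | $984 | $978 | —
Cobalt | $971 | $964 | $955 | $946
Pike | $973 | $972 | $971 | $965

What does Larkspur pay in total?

Larkspur pays $2,947

All unit-bids, highest first — top 10: 986 (Calder-1), 985 (Calder-2), 985 (Apex-1), 984 (Larkspur-1), 984 (Calder-3), 984 (Apex-2), 983 (Larkspur-2), 980 (Larkspur-3), 979 (Calder-4), 978 (Apex-3)
Next rejected bid: $973 (not a price — pay-as-bid).
Larkspur's winning unit-bids: 984 + 983 + 980 = $2,947.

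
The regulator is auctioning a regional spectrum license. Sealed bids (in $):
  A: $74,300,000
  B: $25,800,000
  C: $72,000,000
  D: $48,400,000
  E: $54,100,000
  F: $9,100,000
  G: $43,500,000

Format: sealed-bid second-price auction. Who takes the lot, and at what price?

Bids ranked: 74,300,000 (A) > 72,000,000 (C) > 54,100,000 (E) > 48,400,000 (D) > 43,500,000 (G) > 25,800,000 (B) > …
A wins with the highest bid; price is set by the runner-up at $72,000,000.

A pays $72,000,000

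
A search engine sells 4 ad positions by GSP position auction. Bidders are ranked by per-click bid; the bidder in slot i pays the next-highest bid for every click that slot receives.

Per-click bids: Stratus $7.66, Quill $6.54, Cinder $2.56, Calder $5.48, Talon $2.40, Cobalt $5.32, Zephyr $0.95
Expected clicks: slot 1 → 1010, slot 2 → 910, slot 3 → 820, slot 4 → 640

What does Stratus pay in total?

Per-click bids in order: $7.66 (Stratus) > $6.54 (Quill) > $5.48 (Calder) > $5.32 (Cobalt) > $2.56 (Cinder) > …
Stratus holds slot 1 → pays next bid $6.54 × 1010 clicks = $6605.40.

Stratus pays $6605.40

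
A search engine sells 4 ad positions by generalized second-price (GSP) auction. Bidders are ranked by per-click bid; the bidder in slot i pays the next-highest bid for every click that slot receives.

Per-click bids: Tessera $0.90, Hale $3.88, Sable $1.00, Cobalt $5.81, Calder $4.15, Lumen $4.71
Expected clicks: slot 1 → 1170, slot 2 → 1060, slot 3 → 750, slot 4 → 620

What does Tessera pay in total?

Per-click bids in order: $5.81 (Cobalt) > $4.71 (Lumen) > $4.15 (Calder) > $3.88 (Hale) > $1.00 (Sable) > …
Tessera ranks below slot 4 → no slot, pays nothing.

Tessera pays $0.00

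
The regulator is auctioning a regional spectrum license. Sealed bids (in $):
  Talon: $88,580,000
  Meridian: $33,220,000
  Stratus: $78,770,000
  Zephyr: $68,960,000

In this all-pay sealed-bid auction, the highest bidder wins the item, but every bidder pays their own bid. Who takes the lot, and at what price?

Bids ranked: 88,580,000 (Talon) > 78,770,000 (Stratus) > 68,960,000 (Zephyr) > 33,220,000 (Meridian)
Talon is highest and takes the item; every bidder forfeits their bid.

Talon pays $88,580,000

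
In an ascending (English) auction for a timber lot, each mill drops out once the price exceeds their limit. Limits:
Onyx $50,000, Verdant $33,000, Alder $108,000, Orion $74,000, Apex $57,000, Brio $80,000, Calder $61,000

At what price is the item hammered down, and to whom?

Alder wins at $80,000

Rule: the price rises until one bidder remains; the winner pays the price at which the last rival dropped out.
Limits ranked: 108,000 (Alder) > 80,000 (Brio) > 74,000 (Orion) > 61,000 (Calder) > 57,000 (Apex) > 50,000 (Onyx) > …
Once the price passes $80,000, only Alder is left; the hammer falls at Brio's limit of $80,000.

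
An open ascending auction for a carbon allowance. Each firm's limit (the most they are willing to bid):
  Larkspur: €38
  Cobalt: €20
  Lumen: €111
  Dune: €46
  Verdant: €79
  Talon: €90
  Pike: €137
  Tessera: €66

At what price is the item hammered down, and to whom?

Pike wins at €111

Open ascending-bid auction: the price rises until one bidder remains; the winner pays the price at which the last rival dropped out.
Limits in order: 137 (Pike) > 111 (Lumen) > 90 (Talon) > 79 (Verdant) > 66 (Tessera) > 46 (Dune) > …
Once the price passes €111, only Pike is left; the hammer falls at Lumen's limit of €111.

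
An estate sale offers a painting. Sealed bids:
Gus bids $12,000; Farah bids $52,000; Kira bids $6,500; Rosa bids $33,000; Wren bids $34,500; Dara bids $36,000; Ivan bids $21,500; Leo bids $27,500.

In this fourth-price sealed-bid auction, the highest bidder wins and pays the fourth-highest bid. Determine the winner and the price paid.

Rule: the highest bidder wins and pays the fourth-highest bid.
Sorting bids: 52,000 (Farah) > 36,000 (Dara) > 34,500 (Wren) > 33,000 (Rosa) > 27,500 (Leo) > 21,500 (Ivan) > …
Farah wins; payment is bid #4 in the ranking = $33,000.

Farah pays $33,000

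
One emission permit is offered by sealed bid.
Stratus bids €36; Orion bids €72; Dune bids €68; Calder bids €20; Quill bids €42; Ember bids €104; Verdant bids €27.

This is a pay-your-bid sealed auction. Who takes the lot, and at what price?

Pay-your-bid sealed auction: the highest bidder wins and pays their own bid.
Sorting bids: 104 (Ember) > 72 (Orion) > 68 (Dune) > 42 (Quill) > 36 (Stratus) > 27 (Verdant) > …
Ember is highest → pays own bid, €104.

Ember pays €104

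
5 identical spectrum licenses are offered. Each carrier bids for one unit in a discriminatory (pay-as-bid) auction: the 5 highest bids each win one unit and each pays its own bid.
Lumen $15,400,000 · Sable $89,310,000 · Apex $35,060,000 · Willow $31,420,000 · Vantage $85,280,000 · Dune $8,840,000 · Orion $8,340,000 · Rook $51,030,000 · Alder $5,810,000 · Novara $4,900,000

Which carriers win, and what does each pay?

Sable $89,310,000, Vantage $85,280,000, Rook $51,030,000, Apex $35,060,000, Willow $31,420,000

Bids ranked high→low: 89,310,000 (Sable), 85,280,000 (Vantage), 51,030,000 (Rook), 35,060,000 (Apex), 31,420,000 (Willow), 15,400,000 (Lumen), 8,840,000 (Dune), …
Top 5: Sable, Vantage, Rook, Apex, Willow.
Each winner pays its own bid: Sable $89,310,000, Vantage $85,280,000, Rook $51,030,000, Apex $35,060,000, Willow $31,420,000.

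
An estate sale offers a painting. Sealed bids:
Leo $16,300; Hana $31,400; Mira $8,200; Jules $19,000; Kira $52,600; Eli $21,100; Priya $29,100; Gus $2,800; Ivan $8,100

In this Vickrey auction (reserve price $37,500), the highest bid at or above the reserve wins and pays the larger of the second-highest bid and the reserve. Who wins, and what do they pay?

Kira pays $37,500

Vickrey auction (reserve price $37,500): the highest bid at or above the reserve wins and pays the larger of the second-highest bid and the reserve.
Sorting bids: 52,600 (Kira) > 31,400 (Hana) > 29,100 (Priya) > 21,100 (Eli) > 19,000 (Jules) > 16,300 (Leo) > …
Kira has the top bid at or above the reserve ($52,600).
max(second-highest $31,400, reserve $37,500) = $37,500.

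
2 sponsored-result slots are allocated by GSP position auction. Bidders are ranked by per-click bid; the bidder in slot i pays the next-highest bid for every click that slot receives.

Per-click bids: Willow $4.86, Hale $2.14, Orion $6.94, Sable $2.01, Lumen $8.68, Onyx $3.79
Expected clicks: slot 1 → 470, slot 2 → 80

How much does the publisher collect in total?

Sorting advertisers: $8.68 (Lumen) > $6.94 (Orion) > $4.86 (Willow) > …
Slot 1: Lumen pays $6.94 × 470 = $3261.80
Slot 2: Orion pays $4.86 × 80 = $388.80
Total = $3650.60

Total revenue: $3650.60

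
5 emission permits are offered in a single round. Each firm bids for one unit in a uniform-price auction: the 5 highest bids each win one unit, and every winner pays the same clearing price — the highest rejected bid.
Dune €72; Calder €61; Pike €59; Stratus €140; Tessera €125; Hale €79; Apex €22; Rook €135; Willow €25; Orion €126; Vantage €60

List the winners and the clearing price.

Stratus, Rook, Orion, Tessera, Hale; each pays €72

Bids ranked high→low: 140 (Stratus), 135 (Rook), 126 (Orion), 125 (Tessera), 79 (Hale), 72 (Dune), 61 (Calder), …
Winners (5 units): Stratus, Rook, Orion, Tessera, Hale.
Clearing price = highest rejected bid = €72.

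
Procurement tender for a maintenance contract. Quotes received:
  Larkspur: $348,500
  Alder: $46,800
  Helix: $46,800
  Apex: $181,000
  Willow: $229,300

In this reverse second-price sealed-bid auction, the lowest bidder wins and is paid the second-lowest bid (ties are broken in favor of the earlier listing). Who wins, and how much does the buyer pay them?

Alder is paid $46,800

Sorting bids: 46,800 (Alder) < 46,800 (Helix) < 181,000 (Apex) < 229,300 (Willow) < 348,500 (Larkspur)
Tie at $46,800 → Alder wins by tie-break.
Second-price: Alder is paid Helix's bid of $46,800.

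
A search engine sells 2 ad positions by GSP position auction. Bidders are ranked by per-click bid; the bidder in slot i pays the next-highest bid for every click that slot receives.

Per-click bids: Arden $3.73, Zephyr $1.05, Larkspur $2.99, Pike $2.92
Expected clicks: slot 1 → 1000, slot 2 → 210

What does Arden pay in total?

Per-click bids in order: $3.73 (Arden) > $2.99 (Larkspur) > $2.92 (Pike) > …
Arden holds slot 1 → pays next bid $2.99 × 1000 clicks = $2990.00.

Arden pays $2990.00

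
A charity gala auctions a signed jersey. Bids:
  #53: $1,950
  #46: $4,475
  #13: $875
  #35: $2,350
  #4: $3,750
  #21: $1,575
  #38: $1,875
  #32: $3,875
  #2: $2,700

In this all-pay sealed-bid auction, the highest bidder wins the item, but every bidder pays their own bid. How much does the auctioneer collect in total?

Total revenue: $23,425

All-pay sealed-bid auction: the highest bidder wins the item, but every bidder pays their own bid.
Sorting bids: 4,475 (#46) > 3,875 (#32) > 3,750 (#4) > 2,700 (#2) > 2,350 (#35) > 1,950 (#53) > …
Every bidder forfeits their bid regardless of winning.
Revenue = 1,950 + 4,475 + 875 + 2,350 + 3,750 + 1,575 + 1,875 + 3,875 + 2,700 = $23,425.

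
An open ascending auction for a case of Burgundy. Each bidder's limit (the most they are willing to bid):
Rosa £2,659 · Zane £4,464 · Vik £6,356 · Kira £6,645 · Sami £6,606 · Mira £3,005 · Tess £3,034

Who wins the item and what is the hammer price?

Rule: the price rises until one bidder remains; the winner pays the price at which the last rival dropped out.
Limits ranked: 6,645 (Kira) > 6,606 (Sami) > 6,356 (Vik) > 4,464 (Zane) > 3,034 (Tess) > 3,005 (Mira) > …
Sami is the last rival to drop out, at £6,606; Kira remains and wins at that price.

Kira wins at £6,606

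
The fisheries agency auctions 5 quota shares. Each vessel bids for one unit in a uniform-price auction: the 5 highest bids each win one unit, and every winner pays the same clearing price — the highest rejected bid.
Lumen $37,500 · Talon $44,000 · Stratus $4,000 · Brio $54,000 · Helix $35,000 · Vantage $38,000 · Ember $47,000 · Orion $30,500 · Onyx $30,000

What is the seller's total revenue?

Total revenue: $175,000

Sorting: 54,000 (Brio), 47,000 (Ember), 44,000 (Talon), 38,000 (Vantage), 37,500 (Lumen), 35,000 (Helix), 30,500 (Orion), …
Winners (5 units): Brio, Ember, Talon, Vantage, Lumen.
First losing bid is Helix's $35,000, which sets the uniform price.
Total revenue = 5 × $35,000 = $175,000.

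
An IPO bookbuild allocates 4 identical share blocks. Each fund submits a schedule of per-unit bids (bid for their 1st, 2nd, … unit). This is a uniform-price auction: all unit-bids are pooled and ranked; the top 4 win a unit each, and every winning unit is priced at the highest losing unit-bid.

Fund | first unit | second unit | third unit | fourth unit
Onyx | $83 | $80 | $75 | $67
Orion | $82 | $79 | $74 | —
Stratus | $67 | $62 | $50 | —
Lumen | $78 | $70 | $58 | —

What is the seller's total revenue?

Total revenue: $312

Pooled unit-bids ranked (top 4): 83 (Onyx-1), 82 (Orion-1), 80 (Onyx-2), 79 (Orion-2)
First bid not allocated: $78.
Allocation: Onyx 2, Orion 2. Every unit priced at $78.
Revenue = 4 × 78 = $312.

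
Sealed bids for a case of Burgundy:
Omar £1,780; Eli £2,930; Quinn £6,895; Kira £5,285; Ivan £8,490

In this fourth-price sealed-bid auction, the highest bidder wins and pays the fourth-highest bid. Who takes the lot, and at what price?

Bids ranked: 8,490 (Ivan) > 6,895 (Quinn) > 5,285 (Kira) > 2,930 (Eli) > 1,780 (Omar)
Ivan wins; payment is bid #4 in the ranking = £2,930.

Ivan pays £2,930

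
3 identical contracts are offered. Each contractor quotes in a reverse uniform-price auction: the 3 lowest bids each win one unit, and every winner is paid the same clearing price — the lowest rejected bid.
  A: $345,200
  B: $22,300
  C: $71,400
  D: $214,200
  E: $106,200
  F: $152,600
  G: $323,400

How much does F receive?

Ordering the bids: 22,300 (B), 71,400 (C), 106,200 (E), 152,600 (F), 214,200 (D), …
Winners (3 units): B, C, E.
Lowest unsuccessful bid: $152,600 → clearing price.
F does not win → is paid $0.

F is paid $0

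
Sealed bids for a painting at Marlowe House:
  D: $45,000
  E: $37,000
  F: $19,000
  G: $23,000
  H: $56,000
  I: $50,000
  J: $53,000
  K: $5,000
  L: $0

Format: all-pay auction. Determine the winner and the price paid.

H pays $56,000

Bids ranked: 56,000 (H) > 53,000 (J) > 50,000 (I) > 45,000 (D) > 37,000 (E) > 23,000 (G) > …
H is highest and takes the item; every bidder forfeits their bid.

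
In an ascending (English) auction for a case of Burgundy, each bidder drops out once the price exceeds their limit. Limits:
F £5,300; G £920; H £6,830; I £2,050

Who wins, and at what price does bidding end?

Limits in order: 6,830 (H) > 5,300 (F) > 2,050 (I) > 920 (G)
Once the price passes £5,300, only H is left; the hammer falls at F's limit of £5,300.

H wins at £5,300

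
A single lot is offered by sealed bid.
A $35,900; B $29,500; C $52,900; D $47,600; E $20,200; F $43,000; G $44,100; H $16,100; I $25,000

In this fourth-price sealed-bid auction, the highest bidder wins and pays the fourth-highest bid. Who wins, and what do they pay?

C pays $43,000

Sorting bids: 52,900 (C) > 47,600 (D) > 44,100 (G) > 43,000 (F) > 35,900 (A) > 29,500 (B) > …
C is highest; pays the fourth-highest bid, $43,000.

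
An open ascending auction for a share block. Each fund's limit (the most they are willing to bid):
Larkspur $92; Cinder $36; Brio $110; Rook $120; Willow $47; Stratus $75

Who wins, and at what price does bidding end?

Rook wins at $110

Ascending (English) auction: the price rises until one bidder remains; the winner pays the price at which the last rival dropped out.
Limits ranked: 120 (Rook) > 110 (Brio) > 92 (Larkspur) > 75 (Stratus) > 47 (Willow) > 36 (Cinder)
Brio is the last rival to drop out, at $110; Rook remains and wins at that price.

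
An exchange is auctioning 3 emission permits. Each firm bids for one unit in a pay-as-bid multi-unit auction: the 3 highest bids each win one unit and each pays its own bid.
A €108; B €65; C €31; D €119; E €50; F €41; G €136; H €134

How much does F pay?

Bids ranked high→low: 136 (G), 134 (H), 119 (D), 108 (A), 65 (B), …
Top 3: G, H, D.
F does not win → €0.

F pays €0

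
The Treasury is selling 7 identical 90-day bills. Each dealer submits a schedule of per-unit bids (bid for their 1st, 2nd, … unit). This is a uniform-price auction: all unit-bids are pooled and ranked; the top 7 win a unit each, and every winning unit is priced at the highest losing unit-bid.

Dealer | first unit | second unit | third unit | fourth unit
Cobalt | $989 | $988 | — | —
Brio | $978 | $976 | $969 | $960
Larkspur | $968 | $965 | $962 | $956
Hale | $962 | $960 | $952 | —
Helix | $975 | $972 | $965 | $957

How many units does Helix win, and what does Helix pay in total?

Helix: 2 units, pays $1,936

Pooled unit-bids ranked (top 7): 989 (Cobalt-1), 988 (Cobalt-2), 978 (Brio-1), 976 (Brio-2), 975 (Helix-1), 972 (Helix-2), 969 (Brio-3)
The (k+1)-th unit-bid is $968.
Helix wins 2 unit(s) at $968 each.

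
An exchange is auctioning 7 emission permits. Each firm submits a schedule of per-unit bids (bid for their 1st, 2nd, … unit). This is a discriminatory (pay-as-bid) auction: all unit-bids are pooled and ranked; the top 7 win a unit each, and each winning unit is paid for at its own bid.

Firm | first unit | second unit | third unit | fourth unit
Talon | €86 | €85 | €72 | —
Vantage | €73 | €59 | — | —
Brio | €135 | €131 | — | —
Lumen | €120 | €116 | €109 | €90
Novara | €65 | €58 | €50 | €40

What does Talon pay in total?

All unit-bids, highest first — top 7: 135 (Brio-1), 131 (Brio-2), 120 (Lumen-1), 116 (Lumen-2), 109 (Lumen-3), 90 (Lumen-4), 86 (Talon-1)
Next rejected bid: €85 (not a price — pay-as-bid).
Talon's winning unit-bids: 86 = €86.

Talon pays €86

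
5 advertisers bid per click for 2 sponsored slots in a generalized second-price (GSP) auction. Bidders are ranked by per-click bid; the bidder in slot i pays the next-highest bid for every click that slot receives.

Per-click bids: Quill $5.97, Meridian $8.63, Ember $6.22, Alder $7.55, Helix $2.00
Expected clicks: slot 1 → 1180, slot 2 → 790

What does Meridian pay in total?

Per-click bids in order: $8.63 (Meridian) > $7.55 (Alder) > $6.22 (Ember) > …
Meridian holds slot 1 → pays next bid $7.55 × 1180 clicks = $8909.00.

Meridian pays $8909.00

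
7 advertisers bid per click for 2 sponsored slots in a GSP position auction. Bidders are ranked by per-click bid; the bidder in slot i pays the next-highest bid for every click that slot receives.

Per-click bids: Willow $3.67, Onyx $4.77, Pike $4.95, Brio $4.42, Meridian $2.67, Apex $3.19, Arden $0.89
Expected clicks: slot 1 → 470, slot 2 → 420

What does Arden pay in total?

Arden pays $0.00

Sorting advertisers: $4.95 (Pike) > $4.77 (Onyx) > $4.42 (Brio) > …
Arden ranks below slot 2 → no slot, pays nothing.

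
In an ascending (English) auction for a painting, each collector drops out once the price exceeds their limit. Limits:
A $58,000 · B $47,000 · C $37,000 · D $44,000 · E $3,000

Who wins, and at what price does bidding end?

Sorting limits: 58,000 (A) > 47,000 (B) > 44,000 (D) > 37,000 (C) > 3,000 (E)
B is the last rival to drop out, at $47,000; A remains and wins at that price.

A wins at $47,000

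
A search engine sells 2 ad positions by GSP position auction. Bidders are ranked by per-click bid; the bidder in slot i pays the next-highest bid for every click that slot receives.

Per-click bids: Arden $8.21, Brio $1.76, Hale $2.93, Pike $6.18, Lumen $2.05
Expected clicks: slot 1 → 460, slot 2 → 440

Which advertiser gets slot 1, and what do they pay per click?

Ranked by bid: $8.21 (Arden) > $6.18 (Pike) > $2.93 (Hale) > …
Slot 1 goes to the first-ranked bidder, Arden, who pays the next bid down: $6.18/click.

Arden; $6.18 per click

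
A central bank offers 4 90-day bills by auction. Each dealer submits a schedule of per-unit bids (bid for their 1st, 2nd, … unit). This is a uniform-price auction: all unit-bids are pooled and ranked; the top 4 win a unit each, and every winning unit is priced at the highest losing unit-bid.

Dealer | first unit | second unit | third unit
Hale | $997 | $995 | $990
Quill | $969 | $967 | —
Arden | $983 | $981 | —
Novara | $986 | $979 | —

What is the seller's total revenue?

Pooled unit-bids ranked (top 4): 997 (Hale-1), 995 (Hale-2), 990 (Hale-3), 986 (Novara-1)
The (k+1)-th unit-bid is $983.
Allocation: Hale 3, Novara 1. Every unit priced at $983.
Revenue = 4 × 983 = $3,932.

Total revenue: $3,932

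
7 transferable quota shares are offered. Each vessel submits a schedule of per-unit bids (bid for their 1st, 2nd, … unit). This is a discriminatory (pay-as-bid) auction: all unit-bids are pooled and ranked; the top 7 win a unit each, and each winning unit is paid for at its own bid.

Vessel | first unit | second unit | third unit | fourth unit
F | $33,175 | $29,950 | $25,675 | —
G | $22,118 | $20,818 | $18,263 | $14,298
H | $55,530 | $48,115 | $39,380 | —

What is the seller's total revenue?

Total revenue: $253,943

Merging the schedules and taking the best 7: 55,530 (H-1), 48,115 (H-2), 39,380 (H-3), 33,175 (F-1), 29,950 (F-2), 25,675 (F-3), 22,118 (G-1)
Next rejected bid: $20,818 (not a price — pay-as-bid).
Each winning unit pays its own bid.
Revenue = 55,530 + 48,115 + 39,380 + 33,175 + 29,950 + 25,675 + 22,118 = $253,943.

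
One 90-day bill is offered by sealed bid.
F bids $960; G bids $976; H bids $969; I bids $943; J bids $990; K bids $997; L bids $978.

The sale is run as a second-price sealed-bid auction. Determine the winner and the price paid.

Second-price sealed-bid auction: the highest bidder wins and pays the second-highest bid.
Bids ranked: 997 (K) > 990 (J) > 978 (L) > 976 (G) > 969 (H) > 960 (F) > …
Second-price: K pays J's bid of $990.

K pays $990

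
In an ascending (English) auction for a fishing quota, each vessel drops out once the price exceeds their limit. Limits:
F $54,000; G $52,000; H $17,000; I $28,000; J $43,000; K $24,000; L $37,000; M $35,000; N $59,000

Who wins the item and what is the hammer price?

N wins at $54,000

Rule: the price rises until one bidder remains; the winner pays the price at which the last rival dropped out.
Sorting limits: 59,000 (N) > 54,000 (F) > 52,000 (G) > 43,000 (J) > 37,000 (L) > 35,000 (M) > …
Once the price passes $54,000, only N is left; the hammer falls at F's limit of $54,000.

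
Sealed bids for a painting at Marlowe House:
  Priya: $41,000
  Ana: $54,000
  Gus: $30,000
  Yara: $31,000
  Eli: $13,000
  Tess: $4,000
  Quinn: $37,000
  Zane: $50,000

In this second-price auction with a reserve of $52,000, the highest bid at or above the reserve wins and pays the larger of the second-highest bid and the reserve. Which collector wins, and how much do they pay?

Ana pays $52,000

Second-price auction with a reserve of $52,000: the highest bid at or above the reserve wins and pays the larger of the second-highest bid and the reserve.
Bids ranked: 54,000 (Ana) > 50,000 (Zane) > 41,000 (Priya) > 37,000 (Quinn) > 31,000 (Yara) > 30,000 (Gus) > …
Ana has the top bid at or above the reserve ($54,000).
max(second-highest $50,000, reserve $52,000) = $52,000.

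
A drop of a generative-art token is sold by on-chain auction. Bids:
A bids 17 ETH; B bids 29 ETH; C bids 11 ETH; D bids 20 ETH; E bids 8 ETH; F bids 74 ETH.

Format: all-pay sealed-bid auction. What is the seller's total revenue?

Sorting bids: 74 (F) > 29 (B) > 20 (D) > 17 (A) > 11 (C) > 8 (E)
Every bidder forfeits their bid regardless of winning.
Revenue = 17 + 29 + 11 + 20 + 8 + 74 = 159 ETH.

Total revenue: 159 ETH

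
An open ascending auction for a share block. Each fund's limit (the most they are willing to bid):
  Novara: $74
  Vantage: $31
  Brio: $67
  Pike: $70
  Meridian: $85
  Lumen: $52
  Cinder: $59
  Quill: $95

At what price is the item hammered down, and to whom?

Limits ranked: 95 (Quill) > 85 (Meridian) > 74 (Novara) > 70 (Pike) > 67 (Brio) > 59 (Cinder) > …
Meridian is the last rival to drop out, at $85; Quill remains and wins at that price.

Quill wins at $85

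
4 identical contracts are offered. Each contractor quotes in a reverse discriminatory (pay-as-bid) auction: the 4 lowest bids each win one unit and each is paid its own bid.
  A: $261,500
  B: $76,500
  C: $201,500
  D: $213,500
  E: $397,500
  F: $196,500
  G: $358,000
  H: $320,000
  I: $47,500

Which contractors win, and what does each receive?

Ordering the bids: 47,500 (I), 76,500 (B), 196,500 (F), 201,500 (C), 213,500 (D), 261,500 (A), …
The 4 lowest are I, B, F, C.
Each winner is paid its own bid: I $47,500, B $76,500, F $196,500, C $201,500.

I $47,500, B $76,500, F $196,500, C $201,500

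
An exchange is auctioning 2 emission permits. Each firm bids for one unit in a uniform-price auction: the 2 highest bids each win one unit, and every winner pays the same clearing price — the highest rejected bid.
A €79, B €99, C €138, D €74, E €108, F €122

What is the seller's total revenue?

Ordering the bids: 138 (C), 122 (F), 108 (E), 99 (B), …
The 2 highest are C, F.
Clearing price = highest rejected bid = €108.
Total revenue = 2 × €108 = €216.

Total revenue: €216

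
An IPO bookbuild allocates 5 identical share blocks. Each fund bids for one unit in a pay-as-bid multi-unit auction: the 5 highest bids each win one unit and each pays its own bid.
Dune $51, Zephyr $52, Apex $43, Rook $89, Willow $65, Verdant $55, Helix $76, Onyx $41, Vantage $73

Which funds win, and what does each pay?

Rook $89, Helix $76, Vantage $73, Willow $65, Verdant $55

Sorting: 89 (Rook), 76 (Helix), 73 (Vantage), 65 (Willow), 55 (Verdant), 52 (Zephyr), 51 (Dune), …
Winners (5 units): Rook, Helix, Vantage, Willow, Verdant.
Each winner pays its own bid: Rook $89, Helix $76, Vantage $73, Willow $65, Verdant $55.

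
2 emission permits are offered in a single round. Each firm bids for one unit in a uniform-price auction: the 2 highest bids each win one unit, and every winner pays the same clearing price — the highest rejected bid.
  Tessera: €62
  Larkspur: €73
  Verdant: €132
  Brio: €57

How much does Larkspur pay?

Larkspur pays €62

Ordering the bids: 132 (Verdant), 73 (Larkspur), 62 (Tessera), 57 (Brio)
The 2 highest are Verdant, Larkspur.
First losing bid is Tessera's €62, which sets the uniform price.
Larkspur wins → pays €62.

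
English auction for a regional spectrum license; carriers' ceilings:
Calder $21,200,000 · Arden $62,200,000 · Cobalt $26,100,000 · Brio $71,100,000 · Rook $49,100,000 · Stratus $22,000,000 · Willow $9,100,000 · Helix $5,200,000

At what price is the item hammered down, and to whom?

Brio wins at $62,200,000

Limits ranked: 71,100,000 (Brio) > 62,200,000 (Arden) > 49,100,000 (Rook) > 26,100,000 (Cobalt) > 22,000,000 (Stratus) > 21,200,000 (Calder) > …
Once the price passes $62,200,000, only Brio is left; the hammer falls at Arden's limit of $62,200,000.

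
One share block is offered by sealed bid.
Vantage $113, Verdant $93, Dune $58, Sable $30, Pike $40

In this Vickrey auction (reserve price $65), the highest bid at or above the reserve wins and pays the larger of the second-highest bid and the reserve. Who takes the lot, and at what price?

Sorting bids: 113 (Vantage) > 93 (Verdant) > 58 (Dune) > 40 (Pike) > 30 (Sable)
Highest eligible bid: Vantage at $113.
max(second-highest $93, reserve $65) = $93; the reserve does not bind.

Vantage pays $93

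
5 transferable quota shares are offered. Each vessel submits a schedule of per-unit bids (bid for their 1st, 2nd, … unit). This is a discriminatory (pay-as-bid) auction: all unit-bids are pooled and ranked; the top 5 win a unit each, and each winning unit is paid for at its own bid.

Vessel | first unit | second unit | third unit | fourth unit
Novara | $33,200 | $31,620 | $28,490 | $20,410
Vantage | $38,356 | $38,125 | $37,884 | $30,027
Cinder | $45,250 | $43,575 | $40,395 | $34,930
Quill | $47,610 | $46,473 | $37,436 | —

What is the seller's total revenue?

Merging the schedules and taking the best 5: 47,610 (Quill-1), 46,473 (Quill-2), 45,250 (Cinder-1), 43,575 (Cinder-2), 40,395 (Cinder-3)
Next rejected bid: $38,356 (not a price — pay-as-bid).
Each winning unit pays its own bid.
Revenue = 47,610 + 46,473 + 45,250 + 43,575 + 40,395 = $223,303.

Total revenue: $223,303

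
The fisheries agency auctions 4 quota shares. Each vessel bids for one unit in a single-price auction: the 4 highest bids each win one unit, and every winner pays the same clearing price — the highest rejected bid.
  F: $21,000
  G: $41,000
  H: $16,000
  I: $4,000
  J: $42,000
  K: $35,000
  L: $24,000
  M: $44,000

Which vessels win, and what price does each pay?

M, J, G, K; each pays $24,000

Ordering the bids: 44,000 (M), 42,000 (J), 41,000 (G), 35,000 (K), 24,000 (L), 21,000 (F), …
Top 4: M, J, G, K.
First losing bid is L's $24,000, which sets the uniform price.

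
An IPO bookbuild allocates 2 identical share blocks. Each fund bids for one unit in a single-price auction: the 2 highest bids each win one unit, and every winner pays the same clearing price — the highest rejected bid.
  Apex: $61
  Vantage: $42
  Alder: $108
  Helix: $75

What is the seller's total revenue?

Bids ranked high→low: 108 (Alder), 75 (Helix), 61 (Apex), 42 (Vantage)
The 2 highest are Alder, Helix.
Clearing price = highest rejected bid = $61.
Total revenue = 2 × $61 = $122.

Total revenue: $122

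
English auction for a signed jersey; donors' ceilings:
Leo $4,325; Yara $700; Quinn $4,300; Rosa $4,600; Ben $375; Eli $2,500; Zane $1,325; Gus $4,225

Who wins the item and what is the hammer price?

Rosa wins at $4,325

Rule: the price rises until one bidder remains; the winner pays the price at which the last rival dropped out.
Sorting limits: 4,600 (Rosa) > 4,325 (Leo) > 4,300 (Quinn) > 4,225 (Gus) > 2,500 (Eli) > 1,325 (Zane) > …
Leo is the last rival to drop out, at $4,325; Rosa remains and wins at that price.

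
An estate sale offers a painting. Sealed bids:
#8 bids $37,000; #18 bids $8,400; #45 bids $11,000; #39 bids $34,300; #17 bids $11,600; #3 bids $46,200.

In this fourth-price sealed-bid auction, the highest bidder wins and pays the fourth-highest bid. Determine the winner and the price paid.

Rule: the highest bidder wins and pays the fourth-highest bid.
Bids in order: 46,200 (#3) > 37,000 (#8) > 34,300 (#39) > 11,600 (#17) > 11,000 (#45) > 8,400 (#18)
#3 wins; payment is bid #4 in the ranking = $11,600.

#3 pays $11,600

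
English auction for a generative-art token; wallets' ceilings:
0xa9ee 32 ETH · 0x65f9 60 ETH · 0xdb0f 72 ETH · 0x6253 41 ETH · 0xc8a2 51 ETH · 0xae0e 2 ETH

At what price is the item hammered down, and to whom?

0xdb0f wins at 60 ETH

Limits ranked: 72 (0xdb0f) > 60 (0x65f9) > 51 (0xc8a2) > 41 (0x6253) > 32 (0xa9ee) > 2 (0xae0e)
Once the price passes 60 ETH, only 0xdb0f is left; the hammer falls at 0x65f9's limit of 60 ETH.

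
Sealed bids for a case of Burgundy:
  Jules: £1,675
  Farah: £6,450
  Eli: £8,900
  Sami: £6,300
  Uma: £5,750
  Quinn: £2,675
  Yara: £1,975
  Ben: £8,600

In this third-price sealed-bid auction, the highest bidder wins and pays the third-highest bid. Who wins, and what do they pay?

Eli pays £6,450

Sorting bids: 8,900 (Eli) > 8,600 (Ben) > 6,450 (Farah) > 6,300 (Sami) > 5,750 (Uma) > 2,675 (Quinn) > …
Eli is highest; pays the third-highest bid, £6,450.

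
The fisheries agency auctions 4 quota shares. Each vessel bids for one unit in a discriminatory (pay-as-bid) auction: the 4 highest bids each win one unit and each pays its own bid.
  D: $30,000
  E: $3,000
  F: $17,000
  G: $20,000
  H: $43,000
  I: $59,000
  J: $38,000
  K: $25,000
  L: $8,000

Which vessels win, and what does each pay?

Bids ranked high→low: 59,000 (I), 43,000 (H), 38,000 (J), 30,000 (D), 25,000 (K), 20,000 (G), …
Top 4: I, H, J, D.
Each winner pays its own bid: I $59,000, H $43,000, J $38,000, D $30,000.

I $59,000, H $43,000, J $38,000, D $30,000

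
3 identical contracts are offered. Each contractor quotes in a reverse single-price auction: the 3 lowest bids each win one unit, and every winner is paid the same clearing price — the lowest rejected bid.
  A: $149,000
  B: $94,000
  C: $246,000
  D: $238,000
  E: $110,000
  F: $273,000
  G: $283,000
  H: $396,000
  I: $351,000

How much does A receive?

Sorting: 94,000 (B), 110,000 (E), 149,000 (A), 238,000 (D), 246,000 (C), …
The 3 lowest are B, E, A.
Lowest unsuccessful bid: $238,000 → clearing price.
A wins → is paid $238,000.

A is paid $238,000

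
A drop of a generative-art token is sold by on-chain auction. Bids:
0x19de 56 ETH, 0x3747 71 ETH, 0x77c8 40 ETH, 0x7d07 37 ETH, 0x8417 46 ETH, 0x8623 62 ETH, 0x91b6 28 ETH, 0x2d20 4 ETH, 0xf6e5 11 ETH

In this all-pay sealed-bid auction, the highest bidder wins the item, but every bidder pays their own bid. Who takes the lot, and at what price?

Sorting bids: 71 (0x3747) > 62 (0x8623) > 56 (0x19de) > 46 (0x8417) > 40 (0x77c8) > 37 (0x7d07) > …
0x3747 is highest and takes the item; every bidder forfeits their bid.

0x3747 pays 71 ETH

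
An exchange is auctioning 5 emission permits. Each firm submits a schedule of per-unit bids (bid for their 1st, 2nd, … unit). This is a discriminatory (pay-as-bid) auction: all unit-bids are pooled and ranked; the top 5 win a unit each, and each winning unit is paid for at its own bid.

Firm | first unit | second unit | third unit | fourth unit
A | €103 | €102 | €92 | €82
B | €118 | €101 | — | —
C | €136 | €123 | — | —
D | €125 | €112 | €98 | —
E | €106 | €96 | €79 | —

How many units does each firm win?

B 1, C 2, D 2

Merging the schedules and taking the best 5: 136 (C-1), 125 (D-1), 123 (C-2), 118 (B-1), 112 (D-2)
Next rejected bid: €106 (not a price — pay-as-bid).
Allocation: B 1, C 2, D 2.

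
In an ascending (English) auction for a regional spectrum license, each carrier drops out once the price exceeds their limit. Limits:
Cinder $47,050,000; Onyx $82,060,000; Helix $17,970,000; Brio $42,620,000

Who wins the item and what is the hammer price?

Open ascending-bid auction: the price rises until one bidder remains; the winner pays the price at which the last rival dropped out.
Sorting limits: 82,060,000 (Onyx) > 47,050,000 (Cinder) > 42,620,000 (Brio) > 17,970,000 (Helix)
Cinder is the last rival to drop out, at $47,050,000; Onyx remains and wins at that price.

Onyx wins at $47,050,000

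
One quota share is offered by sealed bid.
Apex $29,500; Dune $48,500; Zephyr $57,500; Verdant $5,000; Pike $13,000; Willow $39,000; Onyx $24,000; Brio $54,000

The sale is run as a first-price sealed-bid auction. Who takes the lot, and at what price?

Zephyr pays $57,500

Sorting bids: 57,500 (Zephyr) > 54,000 (Brio) > 48,500 (Dune) > 39,000 (Willow) > 29,500 (Apex) > 24,000 (Onyx) > …
Zephyr has the highest bid and pays exactly that: $57,500.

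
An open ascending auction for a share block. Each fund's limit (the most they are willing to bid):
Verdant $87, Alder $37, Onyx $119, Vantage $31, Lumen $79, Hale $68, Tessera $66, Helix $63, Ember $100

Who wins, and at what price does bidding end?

Onyx wins at $100

Rule: the price rises until one bidder remains; the winner pays the price at which the last rival dropped out.
Limits in order: 119 (Onyx) > 100 (Ember) > 87 (Verdant) > 79 (Lumen) > 68 (Hale) > 66 (Tessera) > …
Once the price passes $100, only Onyx is left; the hammer falls at Ember's limit of $100.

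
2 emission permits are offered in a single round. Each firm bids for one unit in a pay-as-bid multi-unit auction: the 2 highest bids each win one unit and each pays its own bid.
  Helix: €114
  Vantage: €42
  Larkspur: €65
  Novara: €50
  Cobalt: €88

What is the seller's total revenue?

Total revenue: €202

Sorting: 114 (Helix), 88 (Cobalt), 65 (Larkspur), 50 (Novara), …
Top 2: Helix, Cobalt.
Total revenue = 114 + 88 = €202.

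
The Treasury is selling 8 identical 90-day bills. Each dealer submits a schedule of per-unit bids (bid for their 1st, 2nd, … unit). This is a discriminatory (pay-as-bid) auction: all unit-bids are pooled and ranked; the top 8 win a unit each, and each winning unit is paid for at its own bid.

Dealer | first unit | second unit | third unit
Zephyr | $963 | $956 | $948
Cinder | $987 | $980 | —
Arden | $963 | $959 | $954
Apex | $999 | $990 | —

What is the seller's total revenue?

Merging the schedules and taking the best 8: 999 (Apex-1), 990 (Apex-2), 987 (Cinder-1), 980 (Cinder-2), 963 (Zephyr-1), 963 (Arden-1), 959 (Arden-2), 956 (Zephyr-2)
Next rejected bid: $954 (not a price — pay-as-bid).
Each winning unit pays its own bid.
Revenue = 999 + 990 + 987 + 980 + 963 + 963 + 959 + 956 = $7,797.

Total revenue: $7,797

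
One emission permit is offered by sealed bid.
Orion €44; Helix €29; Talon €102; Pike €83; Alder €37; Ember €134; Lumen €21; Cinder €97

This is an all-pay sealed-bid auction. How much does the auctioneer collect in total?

Total revenue: €547

All-pay sealed-bid auction: the highest bidder wins the item, but every bidder pays their own bid.
Sorting bids: 134 (Ember) > 102 (Talon) > 97 (Cinder) > 83 (Pike) > 44 (Orion) > 37 (Alder) > …
Every bidder forfeits their bid regardless of winning.
Revenue = 44 + 29 + 102 + 83 + 37 + 134 + 21 + 97 = €547.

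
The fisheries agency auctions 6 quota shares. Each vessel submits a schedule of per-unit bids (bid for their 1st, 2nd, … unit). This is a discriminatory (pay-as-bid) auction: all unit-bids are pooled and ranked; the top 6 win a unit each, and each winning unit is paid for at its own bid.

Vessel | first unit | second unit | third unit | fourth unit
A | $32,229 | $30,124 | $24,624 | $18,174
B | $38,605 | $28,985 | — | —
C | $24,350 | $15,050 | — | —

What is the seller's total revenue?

Total revenue: $178,917

All unit-bids, highest first — top 6: 38,605 (B-1), 32,229 (A-1), 30,124 (A-2), 28,985 (B-2), 24,624 (A-3), 24,350 (C-1)
Next rejected bid: $18,174 (not a price — pay-as-bid).
Each winning unit pays its own bid.
Revenue = 38,605 + 32,229 + 30,124 + 28,985 + 24,624 + 24,350 = $178,917.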